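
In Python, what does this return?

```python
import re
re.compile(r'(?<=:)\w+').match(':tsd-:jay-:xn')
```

None

Lookahead/lookbehind check context without consuming it, so the matched span excludes the asserted characters.
`re.match` won't scan ahead — the pattern has to work from the very first character.
Here position 0 doesn't satisfy it, so the call returns None.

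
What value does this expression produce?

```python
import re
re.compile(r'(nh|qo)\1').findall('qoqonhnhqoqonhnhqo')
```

After group 1 captures some text, `\1` only succeeds where that same text appears again.
Matches: at [0:4] match 'qoqo', group 1 = 'qo'; at [4:8] match 'nhnh', group 1 = 'nh'; at [8:12] match 'qoqo', group 1 = 'qo'; at [12:16] match 'nhnh', group 1 = 'nh'.
With a single group, `findall` returns only what that group captured — 4 items.

['qo', 'nh', 'qo', 'nh']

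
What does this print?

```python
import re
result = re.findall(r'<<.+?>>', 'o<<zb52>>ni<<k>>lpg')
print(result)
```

A `+?`/`*?`/`{m,n}?` starts at its minimum and grows only as far as needed for what follows to match.
Walking the string: at [1:9] → '<<zb52>>'; at [11:16] → '<<k>>'.
No capturing groups, so `findall` returns the 2 full match strings.

['<<zb52>>', '<<k>>']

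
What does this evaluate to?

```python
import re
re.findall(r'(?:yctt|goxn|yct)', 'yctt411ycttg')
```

`|` is ordered: at each position the engine commits to the first alternative that works.
Since nothing is captured, `findall` lists the 2 matched substrings directly.

['yctt', 'yctt']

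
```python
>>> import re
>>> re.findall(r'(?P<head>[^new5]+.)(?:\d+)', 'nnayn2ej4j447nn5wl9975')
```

['ayn', 'j4j44', 'l997']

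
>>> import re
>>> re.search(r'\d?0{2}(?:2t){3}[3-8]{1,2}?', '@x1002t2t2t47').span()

The pattern matches optionally a digit, then exactly 2 of a literal '0', then the literal '2t' repeated 3 times; then 1 to 2 of a character in [3-8] (lazy).
The `?` after the quantifier makes it lazy — it takes as little as possible before letting the rest of the pattern try.
`search` walks the string left to right and returns the first match it finds.
The match spans [2:12] → '1002t2t2t4'.

(2, 12)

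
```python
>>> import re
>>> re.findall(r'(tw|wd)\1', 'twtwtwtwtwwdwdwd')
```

`\1` is not a pattern — it's the concrete string captured by group 1, re-applied verbatim.
One capturing group, so `findall` returns just the captured substring from each match — 3 in all.

['tw', 'tw', 'wd']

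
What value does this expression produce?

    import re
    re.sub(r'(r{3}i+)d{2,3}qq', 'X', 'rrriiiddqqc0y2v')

The pattern matches exactly 3 of a literal 'r', then one or more of the literal 'i' (captured); then 2 to 3 of a literal 'd', then the literal 'qq'.
Matches: at [0:10] → 'rrriiiddqq'.
Each match is replaced by 'X'.

'Xc0y2v'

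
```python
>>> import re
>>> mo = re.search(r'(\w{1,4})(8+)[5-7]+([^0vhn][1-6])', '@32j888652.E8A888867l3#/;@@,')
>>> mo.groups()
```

('32j8', '88', '52')

Pattern: 1 to 4 of a word character (captured); then one or more of a literal '8' (captured); then one or more of a character in [5-7]; then any character except [0vhn], then a character in [1-6] (captured).
`re.search` tries every starting position until one works.
The match spans [1:10] → '32j888652'.
Captured: group 1 = '32j8', group 2 = '88', group 3 = '52'.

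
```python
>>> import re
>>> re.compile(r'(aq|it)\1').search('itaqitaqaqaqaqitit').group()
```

'aqaq'

The backreference `\1` re-matches whatever the first group consumed, character for character.
`re.search` tries every starting position until one works.
The match spans [6:10] → 'aqaq'.
Captured: group 1 = 'aq'.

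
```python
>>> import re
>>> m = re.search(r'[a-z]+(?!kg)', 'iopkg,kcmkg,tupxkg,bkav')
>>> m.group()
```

The negative lookahead/lookbehind blocks any match where the forbidden context is present.
The match spans [0:5] → 'iopkg'.

'iopkg'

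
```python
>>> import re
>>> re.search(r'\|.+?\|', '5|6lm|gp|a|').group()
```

'|6lm|'

The `?` after the quantifier makes it lazy — it takes as little as possible before letting the rest of the pattern try.
`re.search` tries every starting position until one works.
The match spans [1:6] → '|6lm|'.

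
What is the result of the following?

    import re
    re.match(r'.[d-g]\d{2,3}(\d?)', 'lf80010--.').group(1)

The match spans [0:6] → 'lf8001'.
Captured: group 1 = '1'.

'1'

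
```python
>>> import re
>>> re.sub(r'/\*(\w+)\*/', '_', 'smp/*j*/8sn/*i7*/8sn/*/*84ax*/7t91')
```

'smp_8sn_8sn/*_7t91'

Matches: at [3:8] → '/*j*/'; at [11:17] → '/*i7*/'; at [22:30] → '/*84ax*/'.
`sub` substitutes '_' at each match site.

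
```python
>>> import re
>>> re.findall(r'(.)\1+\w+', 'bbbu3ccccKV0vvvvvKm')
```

['b']

The backreference `\1` re-matches whatever the first group consumed, character for character.
Walking the string: at [0:19] match 'bbbu3ccccKV0vvvvvKm', group 1 = 'b'.
`findall` collects group 1 from the one match (1 total).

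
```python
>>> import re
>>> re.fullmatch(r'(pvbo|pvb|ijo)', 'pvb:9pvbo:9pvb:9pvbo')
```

`fullmatch` succeeds only if the pattern covers the string from start to end.
Here the pattern can't cover the whole string, so the call returns None.

None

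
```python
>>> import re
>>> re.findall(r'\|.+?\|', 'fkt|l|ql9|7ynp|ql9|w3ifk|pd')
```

['|l|', '|7ynp|', '|w3ifk|']

A non-greedy quantifier consumes as few characters as it can — just enough that the remainder of the pattern still matches from where it stops; whatever follows it matches normally.
Matches: at [3:6] → '|l|'; at [9:15] → '|7ynp|'; at [18:25] → '|w3ifk|'.
No capturing groups, so `findall` returns the 3 full match strings.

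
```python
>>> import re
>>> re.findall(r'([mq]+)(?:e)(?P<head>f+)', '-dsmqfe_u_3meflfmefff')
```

The pattern matches one or more of one of [mq] (captured); then a literal 'e' (non-capturing group); then one or more of a literal 'f' (captured as 'head').
Scanning left to right: at [11:14] match 'mef', groups = ('m', 'f'); at [16:21] match 'mefff', groups = ('m', 'fff').
With 2 capturing groups, `findall` returns a 2-tuple per match.

[('m', 'f'), ('m', 'fff')]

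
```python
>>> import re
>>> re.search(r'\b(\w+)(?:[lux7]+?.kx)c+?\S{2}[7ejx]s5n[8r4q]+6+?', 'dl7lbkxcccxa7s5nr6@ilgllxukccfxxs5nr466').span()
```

(0, 18)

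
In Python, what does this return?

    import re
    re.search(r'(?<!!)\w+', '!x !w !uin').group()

'in'

A negative assertion filters positions out without eating any characters.
Unlike `match`, `search` isn't anchored — it looks for the pattern anywhere in the string.
The match spans [8:10] → 'in'.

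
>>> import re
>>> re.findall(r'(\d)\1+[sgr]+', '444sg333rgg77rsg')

['4', '3', '7']

The backreference `\1` re-matches whatever the first group consumed, character for character.
One capturing group, so `findall` returns just the captured substring from each match — 3 in all.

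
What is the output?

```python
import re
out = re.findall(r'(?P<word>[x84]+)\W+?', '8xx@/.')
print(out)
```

['8xx']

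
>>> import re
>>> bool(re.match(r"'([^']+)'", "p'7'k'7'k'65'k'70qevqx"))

False

`re.match` won't scan ahead — the pattern has to work from the very first character.
Here the pattern fails at index 0, so the call returns None, and `bool(None)` is False.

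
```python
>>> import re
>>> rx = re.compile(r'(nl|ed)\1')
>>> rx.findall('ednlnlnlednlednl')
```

['nl']

After group 1 captures some text, `\1` only succeeds where that same text appears again.
Matches: at [2:6] match 'nlnl', group 1 = 'nl'.
Because there's exactly one group, `findall` drops the full match and keeps group 1 from the one hit.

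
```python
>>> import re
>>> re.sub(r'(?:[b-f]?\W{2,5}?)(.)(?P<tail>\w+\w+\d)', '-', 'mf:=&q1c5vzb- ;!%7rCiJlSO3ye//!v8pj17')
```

'm-vz-y-'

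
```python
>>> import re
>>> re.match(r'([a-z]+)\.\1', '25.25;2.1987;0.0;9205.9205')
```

None

`\1` has to match the exact text group 1 already captured.
`re.match` won't scan ahead — the pattern has to work from the very first character.
Here position 0 doesn't satisfy it, so the call returns None.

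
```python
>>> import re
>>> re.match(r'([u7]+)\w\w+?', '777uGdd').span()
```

`match` is anchored at position 0; if the pattern doesn't fit there, it returns None.
The match spans [0:6] → '777uGd'.

(0, 6)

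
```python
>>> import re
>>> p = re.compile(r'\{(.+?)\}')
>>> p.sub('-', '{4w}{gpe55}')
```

'--'

The `?` after the quantifier makes it lazy — it takes as little as possible before letting the rest of the pattern try.
Matches: at [0:4] → '{4w}'; at [4:11] → '{gpe55}'.
Every occurrence is swapped for '-'.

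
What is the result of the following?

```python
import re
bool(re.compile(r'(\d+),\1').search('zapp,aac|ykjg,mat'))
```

`\1` has to match the exact text group 1 already captured.
Here no position works, so the call returns None, and `bool(None)` is False.

False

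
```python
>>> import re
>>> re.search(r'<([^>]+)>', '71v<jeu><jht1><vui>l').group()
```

'<jeu>'

The match spans [3:8] → '<jeu>'.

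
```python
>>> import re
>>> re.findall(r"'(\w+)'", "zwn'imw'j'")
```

['imw']

Matches: at [3:8] match "'imw'", group 1 = 'imw'.
One capturing group, so `findall` returns just the captured substring from the one match — 1 in all.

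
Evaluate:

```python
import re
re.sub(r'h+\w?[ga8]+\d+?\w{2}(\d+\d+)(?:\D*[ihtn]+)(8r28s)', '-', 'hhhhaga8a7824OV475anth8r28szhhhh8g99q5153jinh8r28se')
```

'-z-e'

The pattern matches one or more of a literal 'h', then optionally a word character; then one or more of one of [ga8], then one or more of a digit (lazy), then exactly 2 of a word character; then one or more of a digit, then one or more of a digit (captured); then zero or more of a non-digit, then one or more of one of [ihtn] (non-capturing group); then the literal '8r2', then the literal '8s' (captured).
Matches: at [0:27] → 'hhhhaga8a7824OV475anth8r28s'; at [28:50] → 'hhhh8g99q5153jinh8r28s'.
`sub` substitutes '-' at each match site.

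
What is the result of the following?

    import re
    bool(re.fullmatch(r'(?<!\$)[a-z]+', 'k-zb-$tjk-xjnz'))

False

The negative lookahead/lookbehind blocks any match where the forbidden context is present.
`fullmatch` succeeds only if the pattern covers the string from start to end.
Here there's no way to consume every character, so the call returns None, and `bool(None)` is False.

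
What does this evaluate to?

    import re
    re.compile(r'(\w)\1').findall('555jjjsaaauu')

A backreference is literal: `\1` must see the identical characters the first group matched.
With a single group, `findall` returns only what that group captured — 4 items.

['5', 'j', 'a', 'u']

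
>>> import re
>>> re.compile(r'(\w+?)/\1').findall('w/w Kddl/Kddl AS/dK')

['w', 'Kddl']

After group 1 captures some text, `\1` only succeeds where that same text appears again.
Matches: at [0:3] match 'w/w', group 1 = 'w'; at [4:13] match 'Kddl/Kddl', group 1 = 'Kddl'.
`findall` collects group 1 from each match (2 total).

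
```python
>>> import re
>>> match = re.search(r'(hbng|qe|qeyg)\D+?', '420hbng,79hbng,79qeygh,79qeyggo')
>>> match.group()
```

'hbng,'

The match spans [3:8] → 'hbng,'.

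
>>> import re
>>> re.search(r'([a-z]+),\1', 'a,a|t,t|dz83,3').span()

(0, 3)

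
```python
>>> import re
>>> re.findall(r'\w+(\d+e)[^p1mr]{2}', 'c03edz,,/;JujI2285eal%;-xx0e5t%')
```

Pattern: one or more of a word character; then one or more of a digit, then the literal 'e' (captured); then exactly 2 of any character except [p1mr].
Walking the string: at [0:6] match 'c03edz', group 1 = '3e'; at [10:21] match 'JujI2285eal', group 1 = '5e'; at [24:30] match 'xx0e5t', group 1 = '0e'.
One capturing group, so `findall` returns just the captured substring from each match — 3 in all.

['3e', '5e', '0e']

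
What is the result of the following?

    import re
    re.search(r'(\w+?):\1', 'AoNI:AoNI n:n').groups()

The match spans [0:9] → 'AoNI:AoNI'.
Captured: group 1 = 'AoNI'.

('AoNI',)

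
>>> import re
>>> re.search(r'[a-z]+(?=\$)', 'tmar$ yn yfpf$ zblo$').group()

'tmar'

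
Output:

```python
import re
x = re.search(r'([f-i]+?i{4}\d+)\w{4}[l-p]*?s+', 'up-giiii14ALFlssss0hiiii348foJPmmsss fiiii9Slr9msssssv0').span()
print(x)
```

(3, 18)

This matches one or more of a character in [f-i] (lazy), then exactly 4 of the literal 'i', then one or more of a digit (captured); then exactly 4 of a word character, then zero or more of a character in [l-p] (lazy), then one or more of the literal 's'.
`re.search` tries every starting position until one works.
The match spans [3:18] → 'giiii14ALFlssss'.
Captured: group 1 = 'giiii14'.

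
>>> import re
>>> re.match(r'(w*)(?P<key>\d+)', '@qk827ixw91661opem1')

The pattern matches zero or more of a literal 'w' (captured); then one or more of a digit (captured as 'key').
With `match`, the pattern is implicitly anchored at the beginning.
Here position 0 doesn't satisfy it, so the call returns None.

None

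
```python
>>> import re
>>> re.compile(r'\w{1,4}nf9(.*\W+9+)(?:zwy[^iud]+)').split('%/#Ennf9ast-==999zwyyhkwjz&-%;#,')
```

The pattern matches 1 to 4 of a word character, then the literal 'nf9'; then zero or more of any character, then one or more of a non-word character, then one or more of a literal '9' (captured); then the literal 'zwy', then one or more of any character except [iud] (non-capturing group).
Matches to split on: at [3:32] → 'Ennf9ast-==999zwyyhkwjz&-%;#,'.
Because the pattern has a capturing group, `split` also inserts each captured text between the pieces.

['%/#', 'ast-==999', '']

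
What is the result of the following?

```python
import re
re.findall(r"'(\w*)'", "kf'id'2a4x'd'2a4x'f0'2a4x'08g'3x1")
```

`findall` collects group 1 from each match (4 total).

['id', 'd', 'f0', '08g']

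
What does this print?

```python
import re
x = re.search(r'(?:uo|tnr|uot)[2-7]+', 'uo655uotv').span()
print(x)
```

(0, 5)

`search` walks the string left to right and returns the first match it finds.
The match spans [0:5] → 'uo655'.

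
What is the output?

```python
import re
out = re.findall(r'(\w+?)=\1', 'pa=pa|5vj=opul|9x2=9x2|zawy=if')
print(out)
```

After group 1 captures some text, `\1` only succeeds where that same text appears again.
Matches: at [0:5] match 'pa=pa', group 1 = 'pa'; at [15:22] match '9x2=9x2', group 1 = '9x2'.
`findall` collects group 1 from each match (2 total).

['pa', '9x2']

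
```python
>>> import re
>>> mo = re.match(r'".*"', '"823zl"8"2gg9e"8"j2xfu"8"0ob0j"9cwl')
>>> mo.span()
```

(0, 31)

`re.match` only tries the pattern at the start of the string.
The match spans [0:31] → '"823zl"8"2gg9e"8"j2xfu"8"0ob0j"'.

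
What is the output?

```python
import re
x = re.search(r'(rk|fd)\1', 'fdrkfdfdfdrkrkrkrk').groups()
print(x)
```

('fd',)

A backreference is literal: `\1` must see the identical characters the first group matched.
`search` walks the string left to right and returns the first match it finds.
The match spans [4:8] → 'fdfd'.
Captured: group 1 = 'fd'.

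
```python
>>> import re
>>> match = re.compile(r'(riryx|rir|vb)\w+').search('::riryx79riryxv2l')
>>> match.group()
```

'riryx79riryxv2l'

`search` walks the string left to right and returns the first match it finds.
The match spans [2:17] → 'riryx79riryxv2l'.
Captured: group 1 = 'riryx'.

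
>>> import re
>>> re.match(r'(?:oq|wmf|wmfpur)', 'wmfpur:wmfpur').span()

`re.match` only tries the pattern at the start of the string.
The match spans [0:3] → 'wmf'.

(0, 3)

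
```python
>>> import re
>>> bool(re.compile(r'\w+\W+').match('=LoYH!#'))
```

False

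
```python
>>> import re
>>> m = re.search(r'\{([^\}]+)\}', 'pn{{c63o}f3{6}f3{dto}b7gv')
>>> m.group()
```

'{{c63o}'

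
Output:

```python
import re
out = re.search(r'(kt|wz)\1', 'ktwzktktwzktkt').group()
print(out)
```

ktkt

The backreference `\1` re-matches whatever the first group consumed, character for character.
The match spans [4:8] → 'ktkt'.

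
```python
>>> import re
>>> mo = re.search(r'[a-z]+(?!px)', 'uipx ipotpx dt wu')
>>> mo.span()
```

A negative assertion filters positions out without eating any characters.
The match spans [0:4] → 'uipx'.

(0, 4)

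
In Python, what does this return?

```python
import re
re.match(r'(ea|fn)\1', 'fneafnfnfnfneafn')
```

None

A backreference is literal: `\1` must see the identical characters the first group matched.
With `match`, the pattern is implicitly anchored at the beginning.
Here position 0 doesn't satisfy it, so the call returns None.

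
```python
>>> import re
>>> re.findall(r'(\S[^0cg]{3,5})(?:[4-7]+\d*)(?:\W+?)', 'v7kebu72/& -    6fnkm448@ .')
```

This matches a non-whitespace character, then 3 to 5 of any character except [0cg] (captured); then one or more of a character in [4-7], then zero or more of a digit (non-capturing group); then one or more of a non-word character (lazy) (non-capturing group).
Walking the string: at [0:9] match 'v7kebu72/', group 1 = 'v7kebu'; at [16:25] match '6fnkm448@', group 1 = '6fnkm4'.
One capturing group, so `findall` returns just the captured substring from each match — 2 in all.

['v7kebu', '6fnkm4']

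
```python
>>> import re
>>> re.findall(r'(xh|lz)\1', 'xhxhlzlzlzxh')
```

`\1` has to match the exact text group 1 already captured.
Scanning left to right: at [0:4] match 'xhxh', group 1 = 'xh'; at [4:8] match 'lzlz', group 1 = 'lz'.
`findall` collects group 1 from each match (2 total).

['xh', 'lz']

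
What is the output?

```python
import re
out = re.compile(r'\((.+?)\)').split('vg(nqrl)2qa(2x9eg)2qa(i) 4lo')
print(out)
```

A `+?`/`*?`/`{m,n}?` starts at its minimum and grows only as far as needed for what follows to match.
Because the pattern has a capturing group, `split` also inserts each captured text between the pieces.

['vg', 'nqrl', '2qa', '2x9eg', '2qa', 'i', ' 4lo']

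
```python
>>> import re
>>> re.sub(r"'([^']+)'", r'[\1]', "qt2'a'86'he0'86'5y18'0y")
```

Each match is replaced using the text its own group 1 captured.

'qt2[a]86[he0]86[5y18]0y'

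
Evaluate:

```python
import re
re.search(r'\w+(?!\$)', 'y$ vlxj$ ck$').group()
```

The negative lookahead/lookbehind blocks any match where the forbidden context is present.
The match spans [3:6] → 'vlx'.

'vlx'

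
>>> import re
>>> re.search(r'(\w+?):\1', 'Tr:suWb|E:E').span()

(8, 11)

A backreference is literal: `\1` must see the identical characters the first group matched.
The match spans [8:11] → 'E:E'.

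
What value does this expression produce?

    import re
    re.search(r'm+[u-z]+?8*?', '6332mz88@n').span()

Pattern: one or more of a literal 'm'; then one or more of a character in [u-z] (lazy), then zero or more of the literal '8' (lazy).
`search` walks the string left to right and returns the first match it finds.
The match spans [4:6] → 'mz'.

(4, 6)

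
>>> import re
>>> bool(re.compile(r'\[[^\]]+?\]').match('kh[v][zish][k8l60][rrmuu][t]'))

False

`match` is anchored at position 0; if the pattern doesn't fit there, it returns None.
Here position 0 doesn't satisfy it, so the call returns None, and `bool(None)` is False.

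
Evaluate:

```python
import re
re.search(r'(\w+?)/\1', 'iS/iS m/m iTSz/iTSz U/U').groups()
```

('iS',)

The backreference `\1` re-matches whatever the first group consumed, character for character.
`re.search` scans for the first position where the pattern succeeds.
The match spans [0:5] → 'iS/iS'.
Captured: group 1 = 'iS'.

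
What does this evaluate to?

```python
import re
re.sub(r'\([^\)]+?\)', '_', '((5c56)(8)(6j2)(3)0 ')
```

'____0 '

`sub` substitutes '_' at each match site.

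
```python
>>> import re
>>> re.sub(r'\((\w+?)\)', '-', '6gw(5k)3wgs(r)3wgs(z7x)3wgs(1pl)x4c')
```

Matches: at [3:7] → '(5k)'; at [11:14] → '(r)'; at [18:23] → '(z7x)'; at [27:32] → '(1pl)'.
`sub` substitutes '-' at each match site.

'6gw-3wgs-3wgs-3wgs-x4c'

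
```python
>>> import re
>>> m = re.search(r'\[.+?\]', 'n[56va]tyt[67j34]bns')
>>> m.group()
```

'[56va]'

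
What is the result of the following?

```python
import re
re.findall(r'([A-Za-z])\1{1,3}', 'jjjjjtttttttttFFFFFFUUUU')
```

['j', 't', 't', 'F', 'F', 'U']

After group 1 captures some text, `\1` only succeeds where that same text appears again.
Scanning left to right: at [0:4] match 'jjjj', group 1 = 'j'; at [5:9] match 'tttt', group 1 = 't'; at [9:13] match 'tttt', group 1 = 't'; at [14:18] match 'FFFF', group 1 = 'F'; at [18:20] match 'FF', group 1 = 'F'; ….
Because there's exactly one group, `findall` drops the full match and keeps group 1 from each hit.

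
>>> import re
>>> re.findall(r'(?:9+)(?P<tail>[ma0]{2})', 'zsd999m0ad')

['m0']

Pattern: one or more of a literal '9' (non-capturing group); then exactly 2 of one of [ma0] (captured as 'tail').
Matches: at [3:8] match '999m0', group 1 = 'm0'.
With a single group, `findall` returns only what that group captured — 1 item.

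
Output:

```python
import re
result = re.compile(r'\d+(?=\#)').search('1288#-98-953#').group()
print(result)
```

The lookaround is zero-width — it requires the adjacent text to match without consuming it, so the asserted text isn't part of the match.
The match spans [0:4] → '1288'.

1288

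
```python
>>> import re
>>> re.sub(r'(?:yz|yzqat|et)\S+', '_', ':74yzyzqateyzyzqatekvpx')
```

Matches: at [3:23] → 'yzyzqateyzyzqatekvpx'.
`sub` substitutes '_' at each match site.

':74_'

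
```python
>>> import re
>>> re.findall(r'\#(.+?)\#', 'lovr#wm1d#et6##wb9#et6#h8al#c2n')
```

Walking the string: at [4:10] match '#wm1d#', group 1 = 'wm1d'; at [13:19] match '##wb9#', group 1 = '#wb9'; at [22:28] match '#h8al#', group 1 = 'h8al'.
Because there's exactly one group, `findall` drops the full match and keeps group 1 from each hit.

['wm1d', '#wb9', 'h8al']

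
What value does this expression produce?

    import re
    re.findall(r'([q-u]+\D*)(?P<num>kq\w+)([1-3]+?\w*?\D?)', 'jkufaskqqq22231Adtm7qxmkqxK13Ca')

[('ufas', 'kqqq22231Adtm7qxmkqxK1', '3C')]

This matches one or more of a character in [q-u], then zero or more of a non-digit (captured); then the literal 'kq', then one or more of a word character (captured as 'num'); then one or more of a character in [1-3] (lazy), then zero or more of a word character (lazy), then optionally a non-digit (captured).
A non-greedy quantifier consumes as few characters as it can — just enough that the remainder of the pattern still matches from where it stops; whatever follows it matches normally.
Walking the string: at [2:30] match 'ufaskqqq22231Adtm7qxmkqxK13C', groups = ('ufas', 'kqqq22231Adtm7qxmkqxK1', '3C').
With 3 capturing groups, `findall` returns a 3-tuple per match.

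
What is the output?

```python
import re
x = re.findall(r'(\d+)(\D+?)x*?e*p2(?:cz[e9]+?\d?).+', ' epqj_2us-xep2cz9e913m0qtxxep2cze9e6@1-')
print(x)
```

[('2', 'us-')]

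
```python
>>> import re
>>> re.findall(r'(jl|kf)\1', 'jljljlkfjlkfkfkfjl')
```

['jl', 'kf']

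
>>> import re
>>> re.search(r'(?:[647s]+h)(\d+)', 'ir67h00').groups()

('00',)

The match spans [2:7] → '67h00'.
Captured: group 1 = '00'.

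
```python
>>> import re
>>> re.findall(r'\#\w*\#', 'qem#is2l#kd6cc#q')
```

['#is2l#']

Scanning left to right: at [3:9] → '#is2l#'.
With no groups in the pattern, `findall` gives back each whole match — 1 here.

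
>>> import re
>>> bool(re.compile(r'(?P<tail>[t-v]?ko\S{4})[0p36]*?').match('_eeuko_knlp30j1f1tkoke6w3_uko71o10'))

The pattern matches optionally a character in [t-v], then the literal 'ko', then exactly 4 of a non-whitespace character (captured as 'tail'); then zero or more of one of [0p36] (lazy).
`match` is anchored at position 0; if the pattern doesn't fit there, it returns None.
Here position 0 doesn't satisfy it, so the call returns None, and `bool(None)` is False.

False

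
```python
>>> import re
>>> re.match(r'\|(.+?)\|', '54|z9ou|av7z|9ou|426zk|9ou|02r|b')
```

With `match`, the pattern is implicitly anchored at the beginning.
Here position 0 doesn't satisfy it, so the call returns None.

None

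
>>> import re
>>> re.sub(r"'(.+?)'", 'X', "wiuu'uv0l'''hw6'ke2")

'wiuuXXke2'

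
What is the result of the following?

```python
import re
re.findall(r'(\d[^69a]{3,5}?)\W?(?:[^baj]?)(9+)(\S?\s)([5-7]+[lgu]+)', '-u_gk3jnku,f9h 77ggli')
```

The pattern matches a digit, then 3 to 5 of any character except [69a] (lazy) (captured); then optionally a non-word character; then optionally any character except [baj] (non-capturing group); then one or more of a literal '9' (captured); then optionally a non-whitespace character, then whitespace (captured); then one or more of a character in [5-7], then one or more of one of [lgu] (captured).
Because the quantifier is non-greedy, it stops expanding at the earliest point where the rest of the pattern can succeed.
Scanning left to right: at [5:20] match '3jnku,f9h 77ggl', groups = ('3jnku', '9', 'h ', '77ggl').
`findall` packs the 4 group values into a tuple for every match.

[('3jnku', '9', 'h ', '77ggl')]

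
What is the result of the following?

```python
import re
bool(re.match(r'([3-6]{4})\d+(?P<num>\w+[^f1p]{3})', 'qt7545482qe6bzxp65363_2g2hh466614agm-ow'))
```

False

`re.match` only tries the pattern at the start of the string.
Here position 0 doesn't satisfy it, so the call returns None, and `bool(None)` is False.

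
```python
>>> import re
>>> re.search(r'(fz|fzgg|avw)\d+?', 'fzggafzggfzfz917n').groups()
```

`search` walks the string left to right and returns the first match it finds.
The match spans [11:14] → 'fz9'.
Captured: group 1 = 'fz'.

('fz',)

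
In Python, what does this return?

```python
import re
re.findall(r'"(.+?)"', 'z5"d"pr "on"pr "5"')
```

One capturing group, so `findall` returns just the captured substring from each match — 3 in all.

['d', 'on', '5']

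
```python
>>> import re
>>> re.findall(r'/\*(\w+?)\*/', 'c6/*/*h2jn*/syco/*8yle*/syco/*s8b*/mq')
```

['h2jn', '8yle', 's8b']

Walking the string: at [4:12] match '/*h2jn*/', group 1 = 'h2jn'; at [16:24] match '/*8yle*/', group 1 = '8yle'; at [28:35] match '/*s8b*/', group 1 = 's8b'.
Because there's exactly one group, `findall` drops the full match and keeps group 1 from each hit.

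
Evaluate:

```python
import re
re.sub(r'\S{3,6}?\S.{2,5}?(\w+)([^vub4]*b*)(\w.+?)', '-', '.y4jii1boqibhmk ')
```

'-'

The pattern matches 3 to 6 of a non-whitespace character (lazy), then a non-whitespace character, then 2 to 5 of any character (lazy); then one or more of a word character (captured); then zero or more of any character except [vub4], then zero or more of a literal 'b' (captured); then a word character, then one or more of any character (lazy) (captured).
Matches: at [0:16] → '.y4jii1boqibhmk '.
`sub` substitutes '-' at each match site.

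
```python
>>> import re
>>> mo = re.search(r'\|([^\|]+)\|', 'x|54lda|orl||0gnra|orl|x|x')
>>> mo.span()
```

(1, 8)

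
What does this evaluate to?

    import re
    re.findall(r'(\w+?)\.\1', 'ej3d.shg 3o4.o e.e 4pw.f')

After group 1 captures some text, `\1` only succeeds where that same text appears again.
With a single group, `findall` returns only what that group captured — 1 item.

['e']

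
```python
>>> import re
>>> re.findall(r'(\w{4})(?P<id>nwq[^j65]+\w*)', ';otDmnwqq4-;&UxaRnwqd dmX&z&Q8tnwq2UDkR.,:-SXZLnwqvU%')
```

This matches exactly 4 of a word character (captured); then the literal 'nwq', then one or more of any character except [j65], then zero or more of a word character (captured as 'id').
Matches: at [1:53] match 'otDmnwqq4-;&UxaRnwqd dmX&z&Q8tnwq2UDkR.,:-SXZLnwqvU%', groups = ('otDm', 'nwqq4-;&UxaRnwqd dmX&z&Q8tnwq2UDkR.,:-SXZLnwqvU%').
With 2 capturing groups, `findall` returns a 2-tuple per match.

[('otDm', 'nwqq4-;&UxaRnwqd dmX&z&Q8tnwq2UDkR.,:-SXZLnwqvU%')]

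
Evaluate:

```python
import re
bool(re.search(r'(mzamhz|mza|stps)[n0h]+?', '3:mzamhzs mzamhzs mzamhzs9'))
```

False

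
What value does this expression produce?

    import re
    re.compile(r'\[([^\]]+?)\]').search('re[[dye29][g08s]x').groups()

('[dye29',)

The match spans [2:10] → '[[dye29]'.
Captured: group 1 = '[dye29'.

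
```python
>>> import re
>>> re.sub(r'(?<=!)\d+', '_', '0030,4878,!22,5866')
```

The lookaround is zero-width — it requires the adjacent text to match without consuming it, so the asserted text isn't part of the match.
Each match is replaced by '_'.

'0030,4878,!_,5866'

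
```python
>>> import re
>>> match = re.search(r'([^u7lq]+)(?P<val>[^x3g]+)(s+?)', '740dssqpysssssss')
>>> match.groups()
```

('40dss', 'qpyssssss', 's')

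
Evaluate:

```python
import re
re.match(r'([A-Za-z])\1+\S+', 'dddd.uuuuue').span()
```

(0, 11)

`match` is anchored at position 0; if the pattern doesn't fit there, it returns None.
The match spans [0:11] → 'dddd.uuuuue'.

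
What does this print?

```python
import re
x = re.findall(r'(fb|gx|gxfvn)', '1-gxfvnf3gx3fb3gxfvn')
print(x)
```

The regex engine tests alternatives in the order written; an earlier branch that matches wins even if a later one would match more.
Walking the string: at [2:4] match 'gx', group 1 = 'gx'; at [9:11] match 'gx', group 1 = 'gx'; at [12:14] match 'fb', group 1 = 'fb'; at [15:17] match 'gx', group 1 = 'gx'.
`findall` collects group 1 from each match (4 total).

['gx', 'gx', 'fb', 'gx']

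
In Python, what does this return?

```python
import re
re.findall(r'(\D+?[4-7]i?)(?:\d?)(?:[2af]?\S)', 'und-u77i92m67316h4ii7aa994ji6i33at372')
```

['und-u7', 'm6', 'h4i', 'ji6i']

This matches one or more of a non-digit (lazy), then a character in [4-7], then optionally the literal 'i' (captured); then optionally a digit (non-capturing group); then optionally one of [2af], then a non-whitespace character (non-capturing group).
Walking the string: at [0:8] match 'und-u77i', group 1 = 'und-u7'; at [10:14] match 'm673', group 1 = 'm6'; at [16:20] match 'h4ii', group 1 = 'h4i'; at [26:32] match 'ji6i33', group 1 = 'ji6i'.
`findall` collects group 1 from each match (4 total).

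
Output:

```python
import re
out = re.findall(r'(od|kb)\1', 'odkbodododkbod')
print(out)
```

['od']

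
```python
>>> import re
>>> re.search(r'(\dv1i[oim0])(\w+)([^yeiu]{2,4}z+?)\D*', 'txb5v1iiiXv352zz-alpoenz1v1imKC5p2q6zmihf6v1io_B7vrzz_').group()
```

'5v1iiiXv352zz-alpoenz'

Pattern: a digit, then the literal 'v1i', then one of [oim0] (captured); then one or more of a word character (captured); then 2 to 4 of any character except [yeiu], then one or more of the literal 'z' (lazy) (captured); then zero or more of a non-digit.
`re.search` tries every starting position until one works.
The match spans [3:24] → '5v1iiiXv352zz-alpoenz'.
Captured: group 1 = '5v1ii', group 2 = 'iXv35', group 3 = '2zz'.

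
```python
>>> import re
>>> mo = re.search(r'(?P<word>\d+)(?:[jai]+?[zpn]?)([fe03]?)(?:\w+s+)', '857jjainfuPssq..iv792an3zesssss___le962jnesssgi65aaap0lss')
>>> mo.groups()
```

The match spans [0:13] → '857jjainfuPss'.
Captured: group 1 = '857', group 2 = ''.

('857', '')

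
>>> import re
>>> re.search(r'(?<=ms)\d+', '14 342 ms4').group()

'4'

Lookahead/lookbehind check context without consuming it, so the matched span excludes the asserted characters.
`re.search` scans for the first position where the pattern succeeds.
The match spans [9:10] → '4'.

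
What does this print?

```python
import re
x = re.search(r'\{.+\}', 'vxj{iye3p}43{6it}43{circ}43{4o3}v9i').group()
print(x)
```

{iye3p}43{6it}43{circ}43{4o3}

The match spans [3:32] → '{iye3p}43{6it}43{circ}43{4o3}'.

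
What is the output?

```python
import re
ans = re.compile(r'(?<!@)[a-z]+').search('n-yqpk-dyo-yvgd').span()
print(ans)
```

(0, 1)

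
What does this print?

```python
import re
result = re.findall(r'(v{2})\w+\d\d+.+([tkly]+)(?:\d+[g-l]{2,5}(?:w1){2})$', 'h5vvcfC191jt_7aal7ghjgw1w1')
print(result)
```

Multiple groups make `findall` return tuples — one 2-tuple for the one match.

[('vv', 'l')]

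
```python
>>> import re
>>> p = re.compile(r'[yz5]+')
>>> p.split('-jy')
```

The string is cut at each match, leaving 2 pieces.

['-j', '']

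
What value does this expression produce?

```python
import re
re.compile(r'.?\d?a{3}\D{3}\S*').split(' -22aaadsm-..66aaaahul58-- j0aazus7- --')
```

Pattern: optionally any character, then optionally a digit; then exactly 3 of a literal 'a'; then exactly 3 of a non-digit, then zero or more of a non-whitespace character.
Matches to split on: at [2:26] → '22aaadsm-..66aaaahul58--'.
`split` removes every match and returns the 2 fragments in between.

[' -', ' j0aazus7- --']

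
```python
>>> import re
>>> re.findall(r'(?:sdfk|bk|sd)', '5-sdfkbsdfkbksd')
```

['sdfk', 'sdfk', 'bk', 'sd']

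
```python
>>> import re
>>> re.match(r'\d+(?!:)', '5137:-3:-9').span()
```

`re.match` won't scan ahead — the pattern has to work from the very first character.
The match spans [0:3] → '513'.

(0, 3)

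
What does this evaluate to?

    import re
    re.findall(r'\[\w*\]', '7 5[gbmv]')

Walking the string: at [3:9] → '[gbmv]'.
No capturing groups, so `findall` returns the 1 full match string.

['[gbmv]']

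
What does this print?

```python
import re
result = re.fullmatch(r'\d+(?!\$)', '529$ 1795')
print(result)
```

The negative lookaround is zero-width — it rules out positions where the adjacent text would match, without consuming anything.
For `fullmatch`, every character of the input must be accounted for by the pattern.
Here there's no way to consume every character, so the call returns None.

None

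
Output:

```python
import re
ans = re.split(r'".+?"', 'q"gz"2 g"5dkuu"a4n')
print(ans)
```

['q', '2 g', 'a4n']

Matches to split on: at [1:5] → '"gz"'; at [8:15] → '"5dkuu"'.
The string is cut at each match, leaving 3 pieces.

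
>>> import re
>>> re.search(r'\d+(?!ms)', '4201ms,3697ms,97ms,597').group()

A negative assertion filters positions out without eating any characters.
The match spans [0:3] → '420'.

'420'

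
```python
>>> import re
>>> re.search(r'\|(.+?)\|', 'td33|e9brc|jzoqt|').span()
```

(4, 11)

With the lazy modifier that quantifier settles for the fewest repetitions that let the rest of the pattern succeed (the atoms after it are unaffected and can still be greedy).
`re.search` scans for the first position where the pattern succeeds.
The match spans [4:11] → '|e9brc|'.
Captured: group 1 = 'e9brc'.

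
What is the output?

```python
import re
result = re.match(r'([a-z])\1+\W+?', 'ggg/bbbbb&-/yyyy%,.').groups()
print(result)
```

('g',)

A backreference is literal: `\1` must see the identical characters the first group matched.
`match` is anchored at position 0; if the pattern doesn't fit there, it returns None.
The match spans [0:4] → 'ggg/'.
Captured: group 1 = 'g'.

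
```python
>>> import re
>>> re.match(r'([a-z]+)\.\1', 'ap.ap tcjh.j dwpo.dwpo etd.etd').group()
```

`\1` has to match the exact text group 1 already captured.
`re.match` won't scan ahead — the pattern has to work from the very first character.
The match spans [0:5] → 'ap.ap'.
Captured: group 1 = 'ap'.

'ap.ap'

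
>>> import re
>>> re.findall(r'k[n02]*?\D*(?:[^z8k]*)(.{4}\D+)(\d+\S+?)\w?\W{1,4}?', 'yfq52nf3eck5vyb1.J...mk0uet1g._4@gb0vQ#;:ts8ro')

This matches the literal 'k', then zero or more of one of [n02] (lazy), then zero or more of a non-digit; then zero or more of any character except [z8k] (non-capturing group); then exactly 4 of any character, then one or more of a non-digit (captured); then one or more of a digit, then one or more of a non-whitespace character (lazy) (captured); then optionally a word character, then 1 to 4 of a non-word character (lazy).
Walking the string: at [10:30] match 'k5vyb1.J...mk0uet1g.', groups = ('k0uet', '1g').
`findall` packs the 2 group values into a tuple for every match.

[('k0uet', '1g')]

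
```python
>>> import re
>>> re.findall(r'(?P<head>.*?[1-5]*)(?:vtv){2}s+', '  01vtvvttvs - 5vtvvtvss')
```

['  01vtvvttvs - 5']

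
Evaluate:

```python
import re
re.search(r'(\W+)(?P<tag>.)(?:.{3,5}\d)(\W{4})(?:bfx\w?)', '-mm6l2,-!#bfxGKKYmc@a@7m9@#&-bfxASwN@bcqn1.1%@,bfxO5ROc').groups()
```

('-', 'm', ',-!#')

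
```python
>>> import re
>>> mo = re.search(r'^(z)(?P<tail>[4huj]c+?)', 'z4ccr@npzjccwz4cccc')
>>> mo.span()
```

The pattern matches anchored at the start of the string; then a literal 'z' (captured); then one of [4huj], then one or more of the literal 'c' (lazy) (captured as 'tail').
The `?` after the quantifier makes it lazy — it takes as little as possible before letting the rest of the pattern try.
`search` walks the string left to right and returns the first match it finds.
The match spans [0:3] → 'z4c'.
Captured: group 1 = 'z', group 2 = '4c'.

(0, 3)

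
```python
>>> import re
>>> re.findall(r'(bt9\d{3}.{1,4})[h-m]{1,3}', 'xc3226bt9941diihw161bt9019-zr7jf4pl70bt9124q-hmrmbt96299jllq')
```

['bt9941dii', 'bt9019-zr7', 'bt9124q-h', 'bt96299jl']

The pattern matches the literal 'bt9', then exactly 3 of a digit, then 1 to 4 of any character (captured); then 1 to 3 of a character in [h-m].
Walking the string: at [6:16] match 'bt9941diih', group 1 = 'bt9941dii'; at [20:31] match 'bt9019-zr7j', group 1 = 'bt9019-zr7'; at [37:47] match 'bt9124q-hm', group 1 = 'bt9124q-h'; at [49:59] match 'bt96299jll', group 1 = 'bt96299jl'.
One capturing group, so `findall` returns just the captured substring from each match — 4 in all.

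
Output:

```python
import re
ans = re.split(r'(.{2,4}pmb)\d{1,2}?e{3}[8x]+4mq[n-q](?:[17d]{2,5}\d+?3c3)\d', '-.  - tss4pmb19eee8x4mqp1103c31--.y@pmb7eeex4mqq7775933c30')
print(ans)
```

The pattern matches 2 to 4 of any character, then the literal 'pmb' (captured); then 1 to 2 of a digit (lazy), then exactly 3 of the literal 'e', then one or more of one of [8x]; then the literal '4', then the literal 'mq', then a character in [n-q]; then 2 to 5 of one of [17d], then one or more of a digit (lazy), then the literal '3c3' (non-capturing group); then a digit.
Matches to split on: at [6:31] → 'tss4pmb19eee8x4mqp1103c31'; at [32:58] → '-.y@pmb7eeex4mqq7775933c30'.
`re.split` interleaves the captured-group text with the surrounding fragments.

['-.  - ', 'tss4pmb', '-', '-.y@pmb', '']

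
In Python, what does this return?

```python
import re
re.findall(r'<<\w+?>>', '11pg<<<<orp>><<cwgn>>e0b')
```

['<<orp>>', '<<cwgn>>']

Matches: at [6:13] → '<<orp>>'; at [13:21] → '<<cwgn>>'.
No capturing groups, so `findall` returns the 2 full match strings.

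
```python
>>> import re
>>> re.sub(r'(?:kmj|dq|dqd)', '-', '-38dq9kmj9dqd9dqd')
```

Branches in `(...|...)` are attempted left-to-right; the first branch that allows the whole pattern to succeed is taken.
Every occurrence is swapped for '-'.

'-38-9-9-d9-d'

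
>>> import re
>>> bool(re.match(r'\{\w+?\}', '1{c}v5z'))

False

`match` is anchored at position 0; if the pattern doesn't fit there, it returns None.
Here the pattern fails at index 0, so the call returns None, and `bool(None)` is False.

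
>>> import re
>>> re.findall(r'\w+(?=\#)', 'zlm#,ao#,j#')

Because the assertion is zero-width, the text it checks is not consumed and won't appear in the result.
`findall` yields the raw match text (3 of them) because the pattern has no groups.

['zlm', 'ao', 'j']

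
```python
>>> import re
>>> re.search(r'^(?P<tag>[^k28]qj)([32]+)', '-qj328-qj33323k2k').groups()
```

('-qj', '32')

The match spans [0:5] → '-qj32'.
Captured: group 1 = '-qj', group 2 = '32'.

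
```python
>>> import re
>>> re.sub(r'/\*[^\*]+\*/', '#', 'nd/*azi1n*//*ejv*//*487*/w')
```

'nd###w'

Matches: at [2:11] → '/*azi1n*/'; at [11:18] → '/*ejv*/'; at [18:25] → '/*487*/'.
Each match is replaced by '#'.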